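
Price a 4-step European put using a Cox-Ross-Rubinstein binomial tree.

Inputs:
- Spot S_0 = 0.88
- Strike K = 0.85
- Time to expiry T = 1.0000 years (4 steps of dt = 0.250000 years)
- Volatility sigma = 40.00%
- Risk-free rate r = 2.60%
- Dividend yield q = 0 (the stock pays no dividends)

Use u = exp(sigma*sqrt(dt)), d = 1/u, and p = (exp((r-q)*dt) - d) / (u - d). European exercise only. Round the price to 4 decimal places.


dt = T/N = 0.250000
u = exp(sigma*sqrt(dt)) = 1.221403; d = 1/u = 0.818731
p = (exp((r-q)*dt) - d) / (u - d) = 0.466361
Discount per step: exp(-r*dt) = 0.993521
Stock lattice S(k, i) with i counting down-moves:
  k=0: S(0,0) = 0.8800
  k=1: S(1,0) = 1.0748; S(1,1) = 0.7205
  k=2: S(2,0) = 1.3128; S(2,1) = 0.8800; S(2,2) = 0.5899
  k=3: S(3,0) = 1.6035; S(3,1) = 1.0748; S(3,2) = 0.7205; S(3,3) = 0.4830
  k=4: S(4,0) = 1.9585; S(4,1) = 1.3128; S(4,2) = 0.8800; S(4,3) = 0.5899; S(4,4) = 0.3954
Terminal payoffs V(N, i) = max(K - S_T, 0):
  V(4,0) = 0.000000; V(4,1) = 0.000000; V(4,2) = 0.000000; V(4,3) = 0.260118; V(4,4) = 0.454591
Backward induction: V(k, i) = exp(-r*dt) * [p * V(k+1, i) + (1-p) * V(k+1, i+1)].
  V(3,0) = exp(-r*dt) * [p*0.000000 + (1-p)*0.000000] = 0.000000
  V(3,1) = exp(-r*dt) * [p*0.000000 + (1-p)*0.000000] = 0.000000
  V(3,2) = exp(-r*dt) * [p*0.000000 + (1-p)*0.260118] = 0.137910
  V(3,3) = exp(-r*dt) * [p*0.260118 + (1-p)*0.454591] = 0.361539
  V(2,0) = exp(-r*dt) * [p*0.000000 + (1-p)*0.000000] = 0.000000
  V(2,1) = exp(-r*dt) * [p*0.000000 + (1-p)*0.137910] = 0.073117
  V(2,2) = exp(-r*dt) * [p*0.137910 + (1-p)*0.361539] = 0.255580
  V(1,0) = exp(-r*dt) * [p*0.000000 + (1-p)*0.073117] = 0.038766
  V(1,1) = exp(-r*dt) * [p*0.073117 + (1-p)*0.255580] = 0.169382
  V(0,0) = exp(-r*dt) * [p*0.038766 + (1-p)*0.169382] = 0.107765

Answer: Price = V(0,0) = 0.1078


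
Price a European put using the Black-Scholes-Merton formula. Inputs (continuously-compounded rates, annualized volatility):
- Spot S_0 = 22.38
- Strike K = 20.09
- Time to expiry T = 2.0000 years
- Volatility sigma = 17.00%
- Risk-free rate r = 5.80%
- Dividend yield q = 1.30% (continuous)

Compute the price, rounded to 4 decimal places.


d1 = (ln(S/K) + (r - q + 0.5*sigma^2) * T) / (sigma * sqrt(T)) = 0.94355299
d2 = d1 - sigma * sqrt(T) = 0.70313668
exp(-rT) = 0.89047522; exp(-qT) = 0.97433509
P = K * exp(-rT) * N(-d2) - S_0 * exp(-qT) * N(-d1)
N(-d1) = 0.17269906; N(-d2) = 0.24098529
P = 20.0900 * 0.89047522 * 0.24098529 - 22.3800 * 0.97433509 * 0.17269906 = 0.5453

Answer: Price = 0.5453


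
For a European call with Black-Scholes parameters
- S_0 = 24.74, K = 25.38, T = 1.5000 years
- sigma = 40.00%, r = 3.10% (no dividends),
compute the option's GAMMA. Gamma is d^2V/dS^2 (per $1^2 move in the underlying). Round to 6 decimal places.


d1 = 0.2877332005; d2 = -0.2021647480
phi(d1) = 0.3827651242; exp(-qT) = 1.0000000000; exp(-rT) = 0.9545645606
Gamma = exp(-qT) * phi(d1) / (S * sigma * sqrt(T)) = 1.0000000000 * 0.3827651242 / (24.7400 * 0.4000 * 1.2247448714) = 0.031581

Answer: Gamma = 0.031581


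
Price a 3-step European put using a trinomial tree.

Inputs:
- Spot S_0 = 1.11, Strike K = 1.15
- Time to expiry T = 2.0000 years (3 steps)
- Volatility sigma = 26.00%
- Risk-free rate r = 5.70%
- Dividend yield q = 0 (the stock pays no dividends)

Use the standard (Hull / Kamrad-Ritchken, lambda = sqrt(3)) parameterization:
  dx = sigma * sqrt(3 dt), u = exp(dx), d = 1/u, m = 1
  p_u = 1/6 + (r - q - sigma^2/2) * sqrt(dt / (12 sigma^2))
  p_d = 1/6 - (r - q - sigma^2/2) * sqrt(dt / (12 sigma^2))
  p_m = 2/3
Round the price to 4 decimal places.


dt = T/N = 0.666667; dx = sigma*sqrt(3*dt) = 0.367696
u = exp(dx) = 1.444402; d = 1/u = 0.692328
p_u = 0.187699, p_m = 0.666667, p_d = 0.145635
Discount per step: exp(-r*dt) = 0.962713
Stock lattice S(k, j) with j the centered position index:
  k=0: S(0,+0) = 1.1100
  k=1: S(1,-1) = 0.7685; S(1,+0) = 1.1100; S(1,+1) = 1.6033
  k=2: S(2,-2) = 0.5320; S(2,-1) = 0.7685; S(2,+0) = 1.1100; S(2,+1) = 1.6033; S(2,+2) = 2.3158
  k=3: S(3,-3) = 0.3683; S(3,-2) = 0.5320; S(3,-1) = 0.7685; S(3,+0) = 1.1100; S(3,+1) = 1.6033; S(3,+2) = 2.3158; S(3,+3) = 3.3449
Terminal payoffs V(N, j) = max(K - S_T, 0):
  V(3,-3) = 0.781652; V(3,-2) = 0.617957; V(3,-1) = 0.381516; V(3,+0) = 0.040000; V(3,+1) = 0.000000; V(3,+2) = 0.000000; V(3,+3) = 0.000000
Backward induction: V(k, j) = exp(-r*dt) * [p_u * V(k+1, j+1) + p_m * V(k+1, j) + p_d * V(k+1, j-1)]
  V(2,-2) = exp(-r*dt) * [p_u*0.381516 + p_m*0.617957 + p_d*0.781652] = 0.575141
  V(2,-1) = exp(-r*dt) * [p_u*0.040000 + p_m*0.381516 + p_d*0.617957] = 0.338729
  V(2,+0) = exp(-r*dt) * [p_u*0.000000 + p_m*0.040000 + p_d*0.381516] = 0.079163
  V(2,+1) = exp(-r*dt) * [p_u*0.000000 + p_m*0.000000 + p_d*0.040000] = 0.005608
  V(2,+2) = exp(-r*dt) * [p_u*0.000000 + p_m*0.000000 + p_d*0.000000] = 0.000000
  V(1,-1) = exp(-r*dt) * [p_u*0.079163 + p_m*0.338729 + p_d*0.575141] = 0.312341
  V(1,+0) = exp(-r*dt) * [p_u*0.005608 + p_m*0.079163 + p_d*0.338729] = 0.099312
  V(1,+1) = exp(-r*dt) * [p_u*0.000000 + p_m*0.005608 + p_d*0.079163] = 0.014698
  V(0,+0) = exp(-r*dt) * [p_u*0.014698 + p_m*0.099312 + p_d*0.312341] = 0.110187

Answer: Price = V(0,0) = 0.1102


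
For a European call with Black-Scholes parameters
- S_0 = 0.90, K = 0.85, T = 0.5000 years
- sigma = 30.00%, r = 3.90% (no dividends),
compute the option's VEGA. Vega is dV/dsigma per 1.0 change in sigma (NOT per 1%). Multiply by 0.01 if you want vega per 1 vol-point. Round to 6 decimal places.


Answer: Vega = 0.227610

Derivation:
d1 = 0.4674372456; d2 = 0.2553052112
phi(d1) = 0.3576546859; exp(-qT) = 1.0000000000; exp(-rT) = 0.9806888952
Vega = S * exp(-qT) * phi(d1) * sqrt(T) = 0.9000 * 1.0000000000 * 0.3576546859 * 0.7071067812 = 0.227610


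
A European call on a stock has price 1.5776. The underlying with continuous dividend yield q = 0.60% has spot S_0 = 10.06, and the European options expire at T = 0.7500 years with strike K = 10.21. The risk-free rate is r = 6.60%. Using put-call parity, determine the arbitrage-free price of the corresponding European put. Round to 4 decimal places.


Put-call parity: C - P = S_0 * exp(-qT) - K * exp(-rT).
S_0 * exp(-qT) = 10.0600 * 0.99551011 = 10.01483170
K * exp(-rT) = 10.2100 * 0.95170516 = 9.71690966
P = C - S*exp(-qT) + K*exp(-rT)
P = 1.5776 - 10.01483170 + 9.71690966 = 1.2797

Answer: Put price = 1.2797


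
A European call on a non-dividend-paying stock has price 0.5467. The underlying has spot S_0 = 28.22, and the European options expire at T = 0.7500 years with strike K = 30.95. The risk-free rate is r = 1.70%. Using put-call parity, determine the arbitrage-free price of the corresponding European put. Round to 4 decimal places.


Put-call parity: C - P = S_0 * exp(-qT) - K * exp(-rT).
S_0 * exp(-qT) = 28.2200 * 1.00000000 = 28.22000000
K * exp(-rT) = 30.9500 * 0.98733094 = 30.55789250
P = C - S*exp(-qT) + K*exp(-rT)
P = 0.5467 - 28.22000000 + 30.55789250 = 2.8846

Answer: Put price = 2.8846


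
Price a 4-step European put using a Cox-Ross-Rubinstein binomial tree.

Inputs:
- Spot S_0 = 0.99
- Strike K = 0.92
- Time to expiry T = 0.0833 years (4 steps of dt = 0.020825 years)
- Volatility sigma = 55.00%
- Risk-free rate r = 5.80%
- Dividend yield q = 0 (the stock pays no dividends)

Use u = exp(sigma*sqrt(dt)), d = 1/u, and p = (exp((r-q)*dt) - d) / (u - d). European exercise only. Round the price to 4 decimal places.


Answer: Price = V(0,0) = 0.0333

Derivation:
dt = T/N = 0.020825
u = exp(sigma*sqrt(dt)) = 1.082605; d = 1/u = 0.923698
p = (exp((r-q)*dt) - d) / (u - d) = 0.487774
Discount per step: exp(-r*dt) = 0.998793
Stock lattice S(k, i) with i counting down-moves:
  k=0: S(0,0) = 0.9900
  k=1: S(1,0) = 1.0718; S(1,1) = 0.9145
  k=2: S(2,0) = 1.1603; S(2,1) = 0.9900; S(2,2) = 0.8447
  k=3: S(3,0) = 1.2562; S(3,1) = 1.0718; S(3,2) = 0.9145; S(3,3) = 0.7802
  k=4: S(4,0) = 1.3599; S(4,1) = 1.1603; S(4,2) = 0.9900; S(4,3) = 0.8447; S(4,4) = 0.7207
Terminal payoffs V(N, i) = max(K - S_T, 0):
  V(4,0) = 0.000000; V(4,1) = 0.000000; V(4,2) = 0.000000; V(4,3) = 0.075314; V(4,4) = 0.199298
Backward induction: V(k, i) = exp(-r*dt) * [p * V(k+1, i) + (1-p) * V(k+1, i+1)].
  V(3,0) = exp(-r*dt) * [p*0.000000 + (1-p)*0.000000] = 0.000000
  V(3,1) = exp(-r*dt) * [p*0.000000 + (1-p)*0.000000] = 0.000000
  V(3,2) = exp(-r*dt) * [p*0.000000 + (1-p)*0.075314] = 0.038531
  V(3,3) = exp(-r*dt) * [p*0.075314 + (1-p)*0.199298] = 0.138654
  V(2,0) = exp(-r*dt) * [p*0.000000 + (1-p)*0.000000] = 0.000000
  V(2,1) = exp(-r*dt) * [p*0.000000 + (1-p)*0.038531] = 0.019713
  V(2,2) = exp(-r*dt) * [p*0.038531 + (1-p)*0.138654] = 0.089708
  V(1,0) = exp(-r*dt) * [p*0.000000 + (1-p)*0.019713] = 0.010085
  V(1,1) = exp(-r*dt) * [p*0.019713 + (1-p)*0.089708] = 0.055499
  V(0,0) = exp(-r*dt) * [p*0.010085 + (1-p)*0.055499] = 0.033307


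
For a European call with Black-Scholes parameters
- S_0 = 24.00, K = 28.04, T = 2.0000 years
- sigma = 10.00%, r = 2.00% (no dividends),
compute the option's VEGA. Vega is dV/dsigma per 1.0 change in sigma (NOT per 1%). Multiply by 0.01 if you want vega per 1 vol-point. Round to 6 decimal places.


d1 = -0.7465508366; d2 = -0.8879721929
phi(d1) = 0.3019156489; exp(-qT) = 1.0000000000; exp(-rT) = 0.9607894392
Vega = S * exp(-qT) * phi(d1) * sqrt(T) = 24.0000 * 1.0000000000 * 0.3019156489 * 1.4142135624 = 10.247357

Answer: Vega = 10.247357


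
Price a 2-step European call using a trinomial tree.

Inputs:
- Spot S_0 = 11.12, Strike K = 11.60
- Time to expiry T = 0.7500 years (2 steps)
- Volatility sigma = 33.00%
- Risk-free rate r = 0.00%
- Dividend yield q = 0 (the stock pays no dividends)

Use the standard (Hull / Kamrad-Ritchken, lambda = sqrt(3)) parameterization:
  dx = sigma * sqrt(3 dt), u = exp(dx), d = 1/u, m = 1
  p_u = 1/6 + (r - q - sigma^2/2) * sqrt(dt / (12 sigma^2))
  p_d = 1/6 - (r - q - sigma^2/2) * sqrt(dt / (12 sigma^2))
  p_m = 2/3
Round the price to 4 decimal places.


Answer: Price = V(0,0) = 0.9704

Derivation:
dt = T/N = 0.375000; dx = sigma*sqrt(3*dt) = 0.350018
u = exp(dx) = 1.419093; d = 1/u = 0.704676
p_u = 0.137499, p_m = 0.666667, p_d = 0.195835
Discount per step: exp(-r*dt) = 1.000000
Stock lattice S(k, j) with j the centered position index:
  k=0: S(0,+0) = 11.1200
  k=1: S(1,-1) = 7.8360; S(1,+0) = 11.1200; S(1,+1) = 15.7803
  k=2: S(2,-2) = 5.5218; S(2,-1) = 7.8360; S(2,+0) = 11.1200; S(2,+1) = 15.7803; S(2,+2) = 22.3937
Terminal payoffs V(N, j) = max(S_T - K, 0):
  V(2,-2) = 0.000000; V(2,-1) = 0.000000; V(2,+0) = 0.000000; V(2,+1) = 4.180313; V(2,+2) = 10.793730
Backward induction: V(k, j) = exp(-r*dt) * [p_u * V(k+1, j+1) + p_m * V(k+1, j) + p_d * V(k+1, j-1)]
  V(1,-1) = exp(-r*dt) * [p_u*0.000000 + p_m*0.000000 + p_d*0.000000] = 0.000000
  V(1,+0) = exp(-r*dt) * [p_u*4.180313 + p_m*0.000000 + p_d*0.000000] = 0.574787
  V(1,+1) = exp(-r*dt) * [p_u*10.793730 + p_m*4.180313 + p_d*0.000000] = 4.270997
  V(0,+0) = exp(-r*dt) * [p_u*4.270997 + p_m*0.574787 + p_d*0.000000] = 0.970447


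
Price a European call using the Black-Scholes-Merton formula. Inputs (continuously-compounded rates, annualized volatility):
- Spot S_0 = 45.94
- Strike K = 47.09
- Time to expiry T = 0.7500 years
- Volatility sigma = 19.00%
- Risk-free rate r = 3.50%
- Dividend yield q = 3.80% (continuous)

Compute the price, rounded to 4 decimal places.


Answer: Price = 2.3970

Derivation:
d1 = (ln(S/K) + (r - q + 0.5*sigma^2) * T) / (sigma * sqrt(T)) = -0.08166144
d2 = d1 - sigma * sqrt(T) = -0.24620626
exp(-rT) = 0.97409154; exp(-qT) = 0.97190229
C = S_0 * exp(-qT) * N(d1) - K * exp(-rT) * N(d2)
N(d1) = 0.46745797; N(d2) = 0.40276128
C = 45.9400 * 0.97190229 * 0.46745797 - 47.0900 * 0.97409154 * 0.40276128 = 2.3970


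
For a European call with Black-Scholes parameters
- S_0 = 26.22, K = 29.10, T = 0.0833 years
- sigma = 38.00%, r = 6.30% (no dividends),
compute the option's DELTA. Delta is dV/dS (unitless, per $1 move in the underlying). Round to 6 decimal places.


d1 = -0.8475392449; d2 = -0.9572138546
phi(d1) = 0.2785660961; exp(-qT) = 1.0000000000; exp(-rT) = 0.9947658462
N(d1) = 0.1983473110
Delta = exp(-qT) * N(d1) = 1.0000000000 * 0.1983473110 = 0.198347

Answer: Delta = 0.198347


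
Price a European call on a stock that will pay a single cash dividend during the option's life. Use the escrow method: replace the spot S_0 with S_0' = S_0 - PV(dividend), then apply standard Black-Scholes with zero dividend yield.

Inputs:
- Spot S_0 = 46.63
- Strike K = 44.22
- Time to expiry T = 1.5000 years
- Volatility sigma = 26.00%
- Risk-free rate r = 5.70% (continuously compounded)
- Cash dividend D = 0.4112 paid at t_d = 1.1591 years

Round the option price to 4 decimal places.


Answer: Price = 8.7660

Derivation:
PV(D) = D * exp(-r * t_d) = 0.4112 * 0.93606655 = 0.38491057
S_0' = S_0 - PV(D) = 46.6300 - 0.38491057 = 46.24508943
d1 = (ln(S_0'/K) + (r + sigma^2/2)*T) / (sigma*sqrt(T)) = 0.56833849
d2 = d1 - sigma*sqrt(T) = 0.24990482
exp(-rT) = 0.91805314
N(d1) = 0.71509743; N(d2) = 0.59866952
C = S_0' * N(d1) - K * exp(-rT) * N(d2) = 46.24508943 * 0.71509743 - 44.2200 * 0.91805314 * 0.59866952 = 8.7660


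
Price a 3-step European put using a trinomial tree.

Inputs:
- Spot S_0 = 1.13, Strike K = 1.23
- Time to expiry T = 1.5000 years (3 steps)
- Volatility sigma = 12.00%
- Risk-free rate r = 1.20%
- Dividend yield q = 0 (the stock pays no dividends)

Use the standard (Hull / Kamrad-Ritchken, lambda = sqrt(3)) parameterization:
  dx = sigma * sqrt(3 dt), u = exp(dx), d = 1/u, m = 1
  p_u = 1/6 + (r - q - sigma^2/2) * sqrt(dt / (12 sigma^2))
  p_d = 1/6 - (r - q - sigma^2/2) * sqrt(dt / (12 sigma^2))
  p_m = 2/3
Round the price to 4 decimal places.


Answer: Price = V(0,0) = 0.1172

Derivation:
dt = T/N = 0.500000; dx = sigma*sqrt(3*dt) = 0.146969
u = exp(dx) = 1.158319; d = 1/u = 0.863320
p_u = 0.174832, p_m = 0.666667, p_d = 0.158502
Discount per step: exp(-r*dt) = 0.994018
Stock lattice S(k, j) with j the centered position index:
  k=0: S(0,+0) = 1.1300
  k=1: S(1,-1) = 0.9756; S(1,+0) = 1.1300; S(1,+1) = 1.3089
  k=2: S(2,-2) = 0.8422; S(2,-1) = 0.9756; S(2,+0) = 1.1300; S(2,+1) = 1.3089; S(2,+2) = 1.5161
  k=3: S(3,-3) = 0.7271; S(3,-2) = 0.8422; S(3,-1) = 0.9756; S(3,+0) = 1.1300; S(3,+1) = 1.3089; S(3,+2) = 1.5161; S(3,+3) = 1.7562
Terminal payoffs V(N, j) = max(K - S_T, 0):
  V(3,-3) = 0.502899; V(3,-2) = 0.387786; V(3,-1) = 0.254448; V(3,+0) = 0.100000; V(3,+1) = 0.000000; V(3,+2) = 0.000000; V(3,+3) = 0.000000
Backward induction: V(k, j) = exp(-r*dt) * [p_u * V(k+1, j+1) + p_m * V(k+1, j) + p_d * V(k+1, j-1)]
  V(2,-2) = exp(-r*dt) * [p_u*0.254448 + p_m*0.387786 + p_d*0.502899] = 0.380431
  V(2,-1) = exp(-r*dt) * [p_u*0.100000 + p_m*0.254448 + p_d*0.387786] = 0.247093
  V(2,+0) = exp(-r*dt) * [p_u*0.000000 + p_m*0.100000 + p_d*0.254448] = 0.106357
  V(2,+1) = exp(-r*dt) * [p_u*0.000000 + p_m*0.000000 + p_d*0.100000] = 0.015755
  V(2,+2) = exp(-r*dt) * [p_u*0.000000 + p_m*0.000000 + p_d*0.000000] = 0.000000
  V(1,-1) = exp(-r*dt) * [p_u*0.106357 + p_m*0.247093 + p_d*0.380431] = 0.242165
  V(1,+0) = exp(-r*dt) * [p_u*0.015755 + p_m*0.106357 + p_d*0.247093] = 0.112149
  V(1,+1) = exp(-r*dt) * [p_u*0.000000 + p_m*0.015755 + p_d*0.106357] = 0.027198
  V(0,+0) = exp(-r*dt) * [p_u*0.027198 + p_m*0.112149 + p_d*0.242165] = 0.117199


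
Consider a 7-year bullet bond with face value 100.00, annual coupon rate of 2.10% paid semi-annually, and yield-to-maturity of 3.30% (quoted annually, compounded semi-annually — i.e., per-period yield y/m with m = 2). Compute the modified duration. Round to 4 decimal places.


Answer: Modified duration = 6.4178

Derivation:
Coupon per period c = face * coupon_rate / m = 1.050000
Periods per year m = 2; per-period yield y/m = 0.016500
Number of cashflows N = 14
Cashflows (t years, CF_t, discount factor 1/(1+y/m)^(m*t), PV):
  t = 0.5000: CF_t = 1.050000, DF = 0.983768, PV = 1.032956
  t = 1.0000: CF_t = 1.050000, DF = 0.967799, PV = 1.016189
  t = 1.5000: CF_t = 1.050000, DF = 0.952090, PV = 0.999694
  t = 2.0000: CF_t = 1.050000, DF = 0.936635, PV = 0.983467
  t = 2.5000: CF_t = 1.050000, DF = 0.921432, PV = 0.967503
  t = 3.0000: CF_t = 1.050000, DF = 0.906475, PV = 0.951798
  t = 3.5000: CF_t = 1.050000, DF = 0.891761, PV = 0.936349
  t = 4.0000: CF_t = 1.050000, DF = 0.877285, PV = 0.921150
  t = 4.5000: CF_t = 1.050000, DF = 0.863045, PV = 0.906197
  t = 5.0000: CF_t = 1.050000, DF = 0.849036, PV = 0.891488
  t = 5.5000: CF_t = 1.050000, DF = 0.835254, PV = 0.877017
  t = 6.0000: CF_t = 1.050000, DF = 0.821696, PV = 0.862781
  t = 6.5000: CF_t = 1.050000, DF = 0.808359, PV = 0.848776
  t = 7.0000: CF_t = 101.050000, DF = 0.795237, PV = 80.358710
Price P = sum_t PV_t = 92.554077
First compute Macaulay numerator sum_t t * PV_t:
  t * PV_t at t = 0.5000: 0.516478
  t * PV_t at t = 1.0000: 1.016189
  t * PV_t at t = 1.5000: 1.499541
  t * PV_t at t = 2.0000: 1.966934
  t * PV_t at t = 2.5000: 2.418758
  t * PV_t at t = 3.0000: 2.855395
  t * PV_t at t = 3.5000: 3.277220
  t * PV_t at t = 4.0000: 3.684599
  t * PV_t at t = 4.5000: 4.077889
  t * PV_t at t = 5.0000: 4.457440
  t * PV_t at t = 5.5000: 4.823594
  t * PV_t at t = 6.0000: 5.176688
  t * PV_t at t = 6.5000: 5.517047
  t * PV_t at t = 7.0000: 562.510970
Macaulay duration D = 603.798742 / 92.554077 = 6.523740
Modified duration = D / (1 + y/m) = 6.523740 / (1 + 0.016500) = 6.417846


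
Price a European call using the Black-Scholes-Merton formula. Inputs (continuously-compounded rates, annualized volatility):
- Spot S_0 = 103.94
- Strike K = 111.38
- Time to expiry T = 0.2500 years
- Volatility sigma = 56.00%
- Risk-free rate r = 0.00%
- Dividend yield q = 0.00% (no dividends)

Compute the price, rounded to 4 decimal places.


d1 = (ln(S/K) + (r - q + 0.5*sigma^2) * T) / (sigma * sqrt(T)) = -0.10690703
d2 = d1 - sigma * sqrt(T) = -0.38690703
exp(-rT) = 1.00000000; exp(-qT) = 1.00000000
C = S_0 * exp(-qT) * N(d1) - K * exp(-rT) * N(d2)
N(d1) = 0.45743137; N(d2) = 0.34941252
C = 103.9400 * 1.00000000 * 0.45743137 - 111.3800 * 1.00000000 * 0.34941252 = 8.6279

Answer: Price = 8.6279


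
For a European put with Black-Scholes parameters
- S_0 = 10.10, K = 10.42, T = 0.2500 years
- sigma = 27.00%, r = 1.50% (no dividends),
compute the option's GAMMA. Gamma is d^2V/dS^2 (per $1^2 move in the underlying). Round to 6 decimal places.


Answer: Gamma = 0.289903

Derivation:
d1 = -0.1357712035; d2 = -0.2707712035
phi(d1) = 0.3952821588; exp(-qT) = 1.0000000000; exp(-rT) = 0.9962570225
Gamma = exp(-qT) * phi(d1) / (S * sigma * sqrt(T)) = 1.0000000000 * 0.3952821588 / (10.1000 * 0.2700 * 0.5000000000) = 0.289903


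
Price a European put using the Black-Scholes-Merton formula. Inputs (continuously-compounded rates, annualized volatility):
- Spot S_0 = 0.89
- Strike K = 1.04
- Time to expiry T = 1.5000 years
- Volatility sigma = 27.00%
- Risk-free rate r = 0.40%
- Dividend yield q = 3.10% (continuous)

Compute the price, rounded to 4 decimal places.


d1 = (ln(S/K) + (r - q + 0.5*sigma^2) * T) / (sigma * sqrt(T)) = -0.42814519
d2 = d1 - sigma * sqrt(T) = -0.75882631
exp(-rT) = 0.99401796; exp(-qT) = 0.95456456
P = K * exp(-rT) * N(-d2) - S_0 * exp(-qT) * N(-d1)
N(-d1) = 0.66572729; N(-d2) = 0.77602177
P = 1.0400 * 0.99401796 * 0.77602177 - 0.8900 * 0.95456456 * 0.66572729 = 0.2367

Answer: Price = 0.2367


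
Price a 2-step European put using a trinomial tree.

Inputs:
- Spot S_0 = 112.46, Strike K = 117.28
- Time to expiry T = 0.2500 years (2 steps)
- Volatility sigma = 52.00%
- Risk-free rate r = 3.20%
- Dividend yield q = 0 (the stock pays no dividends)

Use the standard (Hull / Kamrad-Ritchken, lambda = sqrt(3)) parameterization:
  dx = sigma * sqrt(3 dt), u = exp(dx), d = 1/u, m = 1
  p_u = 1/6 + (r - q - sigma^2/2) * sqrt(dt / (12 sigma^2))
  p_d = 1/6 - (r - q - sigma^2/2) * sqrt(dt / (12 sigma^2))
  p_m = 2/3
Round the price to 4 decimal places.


dt = T/N = 0.125000; dx = sigma*sqrt(3*dt) = 0.318434
u = exp(dx) = 1.374972; d = 1/u = 0.727287
p_u = 0.146411, p_m = 0.666667, p_d = 0.186922
Discount per step: exp(-r*dt) = 0.996008
Stock lattice S(k, j) with j the centered position index:
  k=0: S(0,+0) = 112.4600
  k=1: S(1,-1) = 81.7907; S(1,+0) = 112.4600; S(1,+1) = 154.6294
  k=2: S(2,-2) = 59.4854; S(2,-1) = 81.7907; S(2,+0) = 112.4600; S(2,+1) = 154.6294; S(2,+2) = 212.6112
Terminal payoffs V(N, j) = max(K - S_T, 0):
  V(2,-2) = 57.794638; V(2,-1) = 35.489268; V(2,+0) = 4.820000; V(2,+1) = 0.000000; V(2,+2) = 0.000000
Backward induction: V(k, j) = exp(-r*dt) * [p_u * V(k+1, j+1) + p_m * V(k+1, j) + p_d * V(k+1, j-1)]
  V(1,-1) = exp(-r*dt) * [p_u*4.820000 + p_m*35.489268 + p_d*57.794638] = 35.027915
  V(1,+0) = exp(-r*dt) * [p_u*0.000000 + p_m*4.820000 + p_d*35.489268] = 9.807751
  V(1,+1) = exp(-r*dt) * [p_u*0.000000 + p_m*0.000000 + p_d*4.820000] = 0.897368
  V(0,+0) = exp(-r*dt) * [p_u*0.897368 + p_m*9.807751 + p_d*35.027915] = 13.164612

Answer: Price = V(0,0) = 13.1646


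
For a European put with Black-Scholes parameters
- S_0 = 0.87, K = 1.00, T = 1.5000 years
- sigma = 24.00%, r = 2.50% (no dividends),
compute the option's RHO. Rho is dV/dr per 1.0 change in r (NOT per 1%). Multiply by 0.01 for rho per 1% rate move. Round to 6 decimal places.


Answer: Rho = -0.995540

Derivation:
d1 = -0.1992321990; d2 = -0.4931709681
phi(d1) = 0.3911026319; exp(-qT) = 1.0000000000; exp(-rT) = 0.9631944177
N(-d2) = 0.6890541053
Rho = -K*T*exp(-rT)*N(-d2) = -1.0000 * 1.5000 * 0.9631944177 * 0.6890541053 = -0.995540


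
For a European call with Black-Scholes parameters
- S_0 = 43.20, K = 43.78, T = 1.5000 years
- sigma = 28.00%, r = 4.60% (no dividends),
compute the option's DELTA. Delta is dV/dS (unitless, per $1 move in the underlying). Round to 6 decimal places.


Answer: Delta = 0.630728

Derivation:
d1 = 0.3337820618; d2 = -0.0091465021
phi(d1) = 0.3773267464; exp(-qT) = 1.0000000000; exp(-rT) = 0.9333266801
N(d1) = 0.6307279898
Delta = exp(-qT) * N(d1) = 1.0000000000 * 0.6307279898 = 0.630728


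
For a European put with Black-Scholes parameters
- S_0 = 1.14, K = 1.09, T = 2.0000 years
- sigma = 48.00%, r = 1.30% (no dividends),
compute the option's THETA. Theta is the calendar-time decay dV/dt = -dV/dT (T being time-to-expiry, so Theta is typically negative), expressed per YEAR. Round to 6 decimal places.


d1 = 0.4437839962; d2 = -0.2350385137
phi(d1) = 0.3615298563; exp(-qT) = 1.0000000000; exp(-rT) = 0.9743350896
Theta = -S*exp(-qT)*phi(d1)*sigma/(2*sqrt(T)) + r*K*exp(-rT)*N(-d2) - q*S*exp(-qT)*N(-d1)
N(-d1) = 0.3285993800; N(-d2) = 0.5929105796; sqrt(T) = 1.4142135624
Term 1 = -1.1400 * 1.0000000000 * 0.3615298563 * 0.4800 / (2 * 1.4142135624) = -0.0699431623
Term 2 = 0.0130 * 1.0900 * 0.9743350896 * 0.5929105796 = 0.0081859181
Term 3 = 0 (no dividend yield, q = 0)
Theta = -0.0699431623 + (0.0081859181) + (0.0000000000) = -0.061757

Answer: Theta = -0.061757


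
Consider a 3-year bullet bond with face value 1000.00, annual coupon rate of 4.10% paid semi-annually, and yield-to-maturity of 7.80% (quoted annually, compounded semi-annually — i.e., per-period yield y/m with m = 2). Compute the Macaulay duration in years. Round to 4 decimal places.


Answer: Macaulay duration = 2.8440 years

Derivation:
Coupon per period c = face * coupon_rate / m = 20.500000
Periods per year m = 2; per-period yield y/m = 0.039000
Number of cashflows N = 6
Cashflows (t years, CF_t, discount factor 1/(1+y/m)^(m*t), PV):
  t = 0.5000: CF_t = 20.500000, DF = 0.962464, PV = 19.730510
  t = 1.0000: CF_t = 20.500000, DF = 0.926337, PV = 18.989904
  t = 1.5000: CF_t = 20.500000, DF = 0.891566, PV = 18.277097
  t = 2.0000: CF_t = 20.500000, DF = 0.858100, PV = 17.591046
  t = 2.5000: CF_t = 20.500000, DF = 0.825890, PV = 16.930747
  t = 3.0000: CF_t = 1020.500000, DF = 0.794889, PV = 811.184650
Price P = sum_t PV_t = 902.703954
Macaulay numerator sum_t t * PV_t:
  t * PV_t at t = 0.5000: 9.865255
  t * PV_t at t = 1.0000: 18.989904
  t * PV_t at t = 1.5000: 27.415646
  t * PV_t at t = 2.0000: 35.182093
  t * PV_t at t = 2.5000: 42.326868
  t * PV_t at t = 3.0000: 2433.553949
Macaulay duration D = (sum_t t * PV_t) / P = 2567.333714 / 902.703954 = 2.844048


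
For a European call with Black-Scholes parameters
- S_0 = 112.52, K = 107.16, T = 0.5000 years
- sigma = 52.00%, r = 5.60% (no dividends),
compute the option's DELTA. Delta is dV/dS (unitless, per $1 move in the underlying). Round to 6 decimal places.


d1 = 0.3927378188; d2 = 0.0250422926
phi(d1) = 0.3693317341; exp(-qT) = 1.0000000000; exp(-rT) = 0.9723883668
N(d1) = 0.6527434325
Delta = exp(-qT) * N(d1) = 1.0000000000 * 0.6527434325 = 0.652743

Answer: Delta = 0.652743


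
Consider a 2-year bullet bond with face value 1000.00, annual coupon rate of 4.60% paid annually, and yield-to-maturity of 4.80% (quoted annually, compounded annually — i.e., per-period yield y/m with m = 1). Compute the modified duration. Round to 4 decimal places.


Coupon per period c = face * coupon_rate / m = 46.000000
Periods per year m = 1; per-period yield y/m = 0.048000
Number of cashflows N = 2
Cashflows (t years, CF_t, discount factor 1/(1+y/m)^(m*t), PV):
  t = 1.0000: CF_t = 46.000000, DF = 0.954198, PV = 43.893130
  t = 2.0000: CF_t = 1046.000000, DF = 0.910495, PV = 952.377484
Price P = sum_t PV_t = 996.270614
First compute Macaulay numerator sum_t t * PV_t:
  t * PV_t at t = 1.0000: 43.893130
  t * PV_t at t = 2.0000: 1904.754968
Macaulay duration D = 1948.648097 / 996.270614 = 1.955943
Modified duration = D / (1 + y/m) = 1.955943 / (1 + 0.048000) = 1.866357

Answer: Modified duration = 1.8664


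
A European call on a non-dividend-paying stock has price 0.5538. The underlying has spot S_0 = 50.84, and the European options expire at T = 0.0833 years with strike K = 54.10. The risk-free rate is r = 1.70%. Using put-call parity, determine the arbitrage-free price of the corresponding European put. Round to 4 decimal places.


Put-call parity: C - P = S_0 * exp(-qT) - K * exp(-rT).
S_0 * exp(-qT) = 50.8400 * 1.00000000 = 50.84000000
K * exp(-rT) = 54.1000 * 0.99858490 = 54.02344321
P = C - S*exp(-qT) + K*exp(-rT)
P = 0.5538 - 50.84000000 + 54.02344321 = 3.7372

Answer: Put price = 3.7372


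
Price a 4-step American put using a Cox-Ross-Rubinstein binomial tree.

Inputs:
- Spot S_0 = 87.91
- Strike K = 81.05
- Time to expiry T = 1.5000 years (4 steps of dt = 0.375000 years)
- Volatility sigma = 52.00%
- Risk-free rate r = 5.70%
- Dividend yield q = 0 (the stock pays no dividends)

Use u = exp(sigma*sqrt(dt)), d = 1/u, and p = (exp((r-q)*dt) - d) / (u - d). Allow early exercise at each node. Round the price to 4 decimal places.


dt = T/N = 0.375000
u = exp(sigma*sqrt(dt)) = 1.374972; d = 1/u = 0.727287
p = (exp((r-q)*dt) - d) / (u - d) = 0.454415
Discount per step: exp(-r*dt) = 0.978852
Stock lattice S(k, i) with i counting down-moves:
  k=0: S(0,0) = 87.9100
  k=1: S(1,0) = 120.8738; S(1,1) = 63.9358
  k=2: S(2,0) = 166.1982; S(2,1) = 87.9100; S(2,2) = 46.4997
  k=3: S(3,0) = 228.5179; S(3,1) = 120.8738; S(3,2) = 63.9358; S(3,3) = 33.8187
  k=4: S(4,0) = 314.2058; S(4,1) = 166.1982; S(4,2) = 87.9100; S(4,3) = 46.4997; S(4,4) = 24.5959
Terminal payoffs V(N, i) = max(K - S_T, 0):
  V(4,0) = 0.000000; V(4,1) = 0.000000; V(4,2) = 0.000000; V(4,3) = 34.550283; V(4,4) = 56.454121
Backward induction: V(k, i) = exp(-r*dt) * [p * V(k+1, i) + (1-p) * V(k+1, i+1)]; then take max(V_cont, immediate exercise) for American.
  V(3,0) = exp(-r*dt) * [p*0.000000 + (1-p)*0.000000] = 0.000000; exercise = 0.000000; V(3,0) = max -> 0.000000
  V(3,1) = exp(-r*dt) * [p*0.000000 + (1-p)*0.000000] = 0.000000; exercise = 0.000000; V(3,1) = max -> 0.000000
  V(3,2) = exp(-r*dt) * [p*0.000000 + (1-p)*34.550283] = 18.451474; exercise = 17.114172; V(3,2) = max -> 18.451474
  V(3,3) = exp(-r*dt) * [p*34.550283 + (1-p)*56.454121] = 45.517286; exercise = 47.231345; V(3,3) = max -> 47.231345
  V(2,0) = exp(-r*dt) * [p*0.000000 + (1-p)*0.000000] = 0.000000; exercise = 0.000000; V(2,0) = max -> 0.000000
  V(2,1) = exp(-r*dt) * [p*0.000000 + (1-p)*18.451474] = 9.853953; exercise = 0.000000; V(2,1) = max -> 9.853953
  V(2,2) = exp(-r*dt) * [p*18.451474 + (1-p)*47.231345] = 33.431062; exercise = 34.550283; V(2,2) = max -> 34.550283
  V(1,0) = exp(-r*dt) * [p*0.000000 + (1-p)*9.853953] = 5.262474; exercise = 0.000000; V(1,0) = max -> 5.262474
  V(1,1) = exp(-r*dt) * [p*9.853953 + (1-p)*34.550283] = 22.834560; exercise = 17.114172; V(1,1) = max -> 22.834560
  V(0,0) = exp(-r*dt) * [p*5.262474 + (1-p)*22.834560] = 14.535501; exercise = 0.000000; V(0,0) = max -> 14.535501

Answer: Price = V(0,0) = 14.5355


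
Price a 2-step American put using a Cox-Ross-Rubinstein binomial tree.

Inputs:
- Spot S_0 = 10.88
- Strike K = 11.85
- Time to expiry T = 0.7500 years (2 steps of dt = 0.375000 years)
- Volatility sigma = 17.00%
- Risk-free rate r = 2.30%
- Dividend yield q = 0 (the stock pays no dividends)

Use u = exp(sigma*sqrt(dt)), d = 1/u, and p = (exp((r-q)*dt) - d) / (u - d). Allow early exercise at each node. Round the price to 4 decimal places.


dt = T/N = 0.375000
u = exp(sigma*sqrt(dt)) = 1.109715; d = 1/u = 0.901132
p = (exp((r-q)*dt) - d) / (u - d) = 0.515527
Discount per step: exp(-r*dt) = 0.991412
Stock lattice S(k, i) with i counting down-moves:
  k=0: S(0,0) = 10.8800
  k=1: S(1,0) = 12.0737; S(1,1) = 9.8043
  k=2: S(2,0) = 13.3984; S(2,1) = 10.8800; S(2,2) = 8.8350
Terminal payoffs V(N, i) = max(K - S_T, 0):
  V(2,0) = 0.000000; V(2,1) = 0.970000; V(2,2) = 3.015013
Backward induction: V(k, i) = exp(-r*dt) * [p * V(k+1, i) + (1-p) * V(k+1, i+1)]; then take max(V_cont, immediate exercise) for American.
  V(1,0) = exp(-r*dt) * [p*0.000000 + (1-p)*0.970000] = 0.465903; exercise = 0.000000; V(1,0) = max -> 0.465903
  V(1,1) = exp(-r*dt) * [p*0.970000 + (1-p)*3.015013] = 1.943915; exercise = 2.045682; V(1,1) = max -> 2.045682
  V(0,0) = exp(-r*dt) * [p*0.465903 + (1-p)*2.045682] = 1.220689; exercise = 0.970000; V(0,0) = max -> 1.220689

Answer: Price = V(0,0) = 1.2207


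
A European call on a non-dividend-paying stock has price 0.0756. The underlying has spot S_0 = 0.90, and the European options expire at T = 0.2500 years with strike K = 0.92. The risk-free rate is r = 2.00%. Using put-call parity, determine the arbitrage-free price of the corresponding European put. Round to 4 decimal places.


Put-call parity: C - P = S_0 * exp(-qT) - K * exp(-rT).
S_0 * exp(-qT) = 0.9000 * 1.00000000 = 0.90000000
K * exp(-rT) = 0.9200 * 0.99501248 = 0.91541148
P = C - S*exp(-qT) + K*exp(-rT)
P = 0.0756 - 0.90000000 + 0.91541148 = 0.0910

Answer: Put price = 0.0910


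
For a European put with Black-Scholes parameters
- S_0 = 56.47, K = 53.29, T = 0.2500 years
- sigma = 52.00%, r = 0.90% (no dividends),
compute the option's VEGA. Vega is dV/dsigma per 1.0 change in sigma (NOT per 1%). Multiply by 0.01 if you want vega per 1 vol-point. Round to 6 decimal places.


Answer: Vega = 10.551349

Derivation:
d1 = 0.3615801053; d2 = 0.1015801053
phi(d1) = 0.3736975048; exp(-qT) = 1.0000000000; exp(-rT) = 0.9977525294
Vega = S * exp(-qT) * phi(d1) * sqrt(T) = 56.4700 * 1.0000000000 * 0.3736975048 * 0.5000000000 = 10.551349


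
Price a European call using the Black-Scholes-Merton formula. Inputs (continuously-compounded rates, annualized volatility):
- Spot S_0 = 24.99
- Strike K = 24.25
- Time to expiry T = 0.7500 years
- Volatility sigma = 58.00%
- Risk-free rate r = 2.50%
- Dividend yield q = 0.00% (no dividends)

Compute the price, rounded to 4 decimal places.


d1 = (ln(S/K) + (r - q + 0.5*sigma^2) * T) / (sigma * sqrt(T)) = 0.34831965
d2 = d1 - sigma * sqrt(T) = -0.15397508
exp(-rT) = 0.98142469; exp(-qT) = 1.00000000
C = S_0 * exp(-qT) * N(d1) - K * exp(-rT) * N(d2)
N(d1) = 0.63619993; N(d2) = 0.43881469
C = 24.9900 * 1.00000000 * 0.63619993 - 24.2500 * 0.98142469 * 0.43881469 = 5.4550

Answer: Price = 5.4550


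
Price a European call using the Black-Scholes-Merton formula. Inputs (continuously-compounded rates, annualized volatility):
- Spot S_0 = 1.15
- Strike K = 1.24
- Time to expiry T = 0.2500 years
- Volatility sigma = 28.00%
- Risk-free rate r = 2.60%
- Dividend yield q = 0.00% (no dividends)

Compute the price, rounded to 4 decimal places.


Answer: Price = 0.0333

Derivation:
d1 = (ln(S/K) + (r - q + 0.5*sigma^2) * T) / (sigma * sqrt(T)) = -0.42178169
d2 = d1 - sigma * sqrt(T) = -0.56178169
exp(-rT) = 0.99352108; exp(-qT) = 1.00000000
C = S_0 * exp(-qT) * N(d1) - K * exp(-rT) * N(d2)
N(d1) = 0.33659218; N(d2) = 0.28713238
C = 1.1500 * 1.00000000 * 0.33659218 - 1.2400 * 0.99352108 * 0.28713238 = 0.0333


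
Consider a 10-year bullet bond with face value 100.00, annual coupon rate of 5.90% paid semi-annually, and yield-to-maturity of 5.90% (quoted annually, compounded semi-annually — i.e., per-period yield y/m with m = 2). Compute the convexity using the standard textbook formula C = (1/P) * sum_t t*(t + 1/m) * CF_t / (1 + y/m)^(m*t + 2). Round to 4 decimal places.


Answer: Convexity = 69.2426

Derivation:
Coupon per period c = face * coupon_rate / m = 2.950000
Periods per year m = 2; per-period yield y/m = 0.029500
Number of cashflows N = 20
Cashflows (t years, CF_t, discount factor 1/(1+y/m)^(m*t), PV):
  t = 0.5000: CF_t = 2.950000, DF = 0.971345, PV = 2.865469
  t = 1.0000: CF_t = 2.950000, DF = 0.943512, PV = 2.783360
  t = 1.5000: CF_t = 2.950000, DF = 0.916476, PV = 2.703603
  t = 2.0000: CF_t = 2.950000, DF = 0.890214, PV = 2.626132
  t = 2.5000: CF_t = 2.950000, DF = 0.864706, PV = 2.550881
  t = 3.0000: CF_t = 2.950000, DF = 0.839928, PV = 2.477787
  t = 3.5000: CF_t = 2.950000, DF = 0.815860, PV = 2.406786
  t = 4.0000: CF_t = 2.950000, DF = 0.792482, PV = 2.337821
  t = 4.5000: CF_t = 2.950000, DF = 0.769773, PV = 2.270831
  t = 5.0000: CF_t = 2.950000, DF = 0.747716, PV = 2.205761
  t = 5.5000: CF_t = 2.950000, DF = 0.726290, PV = 2.142556
  t = 6.0000: CF_t = 2.950000, DF = 0.705479, PV = 2.081162
  t = 6.5000: CF_t = 2.950000, DF = 0.685263, PV = 2.021527
  t = 7.0000: CF_t = 2.950000, DF = 0.665627, PV = 1.963600
  t = 7.5000: CF_t = 2.950000, DF = 0.646554, PV = 1.907334
  t = 8.0000: CF_t = 2.950000, DF = 0.628027, PV = 1.852680
  t = 8.5000: CF_t = 2.950000, DF = 0.610031, PV = 1.799592
  t = 9.0000: CF_t = 2.950000, DF = 0.592551, PV = 1.748025
  t = 9.5000: CF_t = 2.950000, DF = 0.575572, PV = 1.697936
  t = 10.0000: CF_t = 102.950000, DF = 0.559079, PV = 57.557157
Price P = sum_t PV_t = 100.000000
Convexity numerator sum_t t*(t + 1/m) * CF_t / (1+y/m)^(m*t + 2):
  t = 0.5000: term = 1.351802
  t = 1.0000: term = 3.939199
  t = 1.5000: term = 7.652644
  t = 2.0000: term = 12.388933
  t = 2.5000: term = 18.050898
  t = 3.0000: term = 24.547118
  t = 3.5000: term = 31.791637
  t = 4.0000: term = 39.703703
  t = 4.5000: term = 48.207507
  t = 5.0000: term = 57.231944
  t = 5.5000: term = 66.710377
  t = 6.0000: term = 76.580414
  t = 6.5000: term = 86.783697
  t = 7.0000: term = 97.265697
  t = 7.5000: term = 107.975519
  t = 8.0000: term = 118.865716
  t = 8.5000: term = 129.892113
  t = 9.0000: term = 141.013636
  t = 9.5000: term = 152.192150
  t = 10.0000: term = 5702.114437
Convexity = (1/P) * sum = 6924.259142 / 100.000000 = 69.242591


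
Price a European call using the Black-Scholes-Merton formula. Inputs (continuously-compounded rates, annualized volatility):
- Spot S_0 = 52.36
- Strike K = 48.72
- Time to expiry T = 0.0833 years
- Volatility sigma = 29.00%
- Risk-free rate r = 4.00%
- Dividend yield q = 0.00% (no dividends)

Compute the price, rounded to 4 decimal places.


d1 = (ln(S/K) + (r - q + 0.5*sigma^2) * T) / (sigma * sqrt(T)) = 0.94252071
d2 = d1 - sigma * sqrt(T) = 0.85882167
exp(-rT) = 0.99667354; exp(-qT) = 1.00000000
C = S_0 * exp(-qT) * N(d1) - K * exp(-rT) * N(d2)
N(d1) = 0.82703694; N(d2) = 0.80478054
C = 52.3600 * 1.00000000 * 0.82703694 - 48.7200 * 0.99667354 * 0.80478054 = 4.2252

Answer: Price = 4.2252


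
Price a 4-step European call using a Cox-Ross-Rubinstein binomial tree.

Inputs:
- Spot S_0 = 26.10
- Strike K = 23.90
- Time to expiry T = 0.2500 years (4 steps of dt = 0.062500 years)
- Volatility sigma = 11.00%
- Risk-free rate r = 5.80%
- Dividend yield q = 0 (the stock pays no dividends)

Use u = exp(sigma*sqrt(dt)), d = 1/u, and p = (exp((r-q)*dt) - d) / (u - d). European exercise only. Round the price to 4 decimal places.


Answer: Price = V(0,0) = 2.5634

Derivation:
dt = T/N = 0.062500
u = exp(sigma*sqrt(dt)) = 1.027882; d = 1/u = 0.972875
p = (exp((r-q)*dt) - d) / (u - d) = 0.559146
Discount per step: exp(-r*dt) = 0.996382
Stock lattice S(k, i) with i counting down-moves:
  k=0: S(0,0) = 26.1000
  k=1: S(1,0) = 26.8277; S(1,1) = 25.3920
  k=2: S(2,0) = 27.5757; S(2,1) = 26.1000; S(2,2) = 24.7033
  k=3: S(3,0) = 28.3446; S(3,1) = 26.8277; S(3,2) = 25.3920; S(3,3) = 24.0332
  k=4: S(4,0) = 29.1349; S(4,1) = 27.5757; S(4,2) = 26.1000; S(4,3) = 24.7033; S(4,4) = 23.3813
Terminal payoffs V(N, i) = max(S_T - K, 0):
  V(4,0) = 5.234858; V(4,1) = 3.675710; V(4,2) = 2.200000; V(4,3) = 0.803262; V(4,4) = 0.000000
Backward induction: V(k, i) = exp(-r*dt) * [p * V(k+1, i) + (1-p) * V(k+1, i+1)].
  V(3,0) = exp(-r*dt) * [p*5.234858 + (1-p)*3.675710] = 4.531046
  V(3,1) = exp(-r*dt) * [p*3.675710 + (1-p)*2.200000] = 3.014191
  V(3,2) = exp(-r*dt) * [p*2.200000 + (1-p)*0.803262] = 1.578510
  V(3,3) = exp(-r*dt) * [p*0.803262 + (1-p)*0.000000] = 0.447516
  V(2,0) = exp(-r*dt) * [p*4.531046 + (1-p)*3.014191] = 3.848358
  V(2,1) = exp(-r*dt) * [p*3.014191 + (1-p)*1.578510] = 2.372648
  V(2,2) = exp(-r*dt) * [p*1.578510 + (1-p)*0.447516] = 1.075999
  V(1,0) = exp(-r*dt) * [p*3.848358 + (1-p)*2.372648] = 3.186214
  V(1,1) = exp(-r*dt) * [p*2.372648 + (1-p)*1.075999] = 1.794498
  V(0,0) = exp(-r*dt) * [p*3.186214 + (1-p)*1.794498] = 2.563361


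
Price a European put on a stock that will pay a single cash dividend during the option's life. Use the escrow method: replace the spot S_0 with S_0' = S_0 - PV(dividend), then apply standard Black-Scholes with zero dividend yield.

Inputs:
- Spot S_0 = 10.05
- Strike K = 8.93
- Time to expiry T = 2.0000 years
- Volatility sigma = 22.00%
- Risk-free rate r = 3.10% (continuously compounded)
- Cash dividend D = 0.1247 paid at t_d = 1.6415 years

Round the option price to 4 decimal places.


PV(D) = D * exp(-r * t_d) = 0.1247 * 0.95038653 = 0.11851320
S_0' = S_0 - PV(D) = 10.0500 - 0.11851320 = 9.93148680
d1 = (ln(S_0'/K) + (r + sigma^2/2)*T) / (sigma*sqrt(T)) = 0.69648025
d2 = d1 - sigma*sqrt(T) = 0.38535327
exp(-rT) = 0.93988289
N(-d1) = 0.24306406; N(-d2) = 0.34998785
P = K * exp(-rT) * N(-d2) - S_0' * N(-d1) = 8.9300 * 0.93988289 * 0.34998785 - 9.93148680 * 0.24306406 = 0.5235

Answer: Price = 0.5235


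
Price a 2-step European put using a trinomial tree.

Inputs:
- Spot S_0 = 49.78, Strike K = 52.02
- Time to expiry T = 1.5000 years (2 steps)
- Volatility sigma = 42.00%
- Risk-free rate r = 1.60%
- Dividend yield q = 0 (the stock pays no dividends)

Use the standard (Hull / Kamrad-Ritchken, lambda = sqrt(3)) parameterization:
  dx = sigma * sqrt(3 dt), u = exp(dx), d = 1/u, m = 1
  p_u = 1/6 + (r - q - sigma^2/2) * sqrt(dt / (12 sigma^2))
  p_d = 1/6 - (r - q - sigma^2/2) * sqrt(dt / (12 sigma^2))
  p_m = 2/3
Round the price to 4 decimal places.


dt = T/N = 0.750000; dx = sigma*sqrt(3*dt) = 0.630000
u = exp(dx) = 1.877611; d = 1/u = 0.532592
p_u = 0.123690, p_m = 0.666667, p_d = 0.209643
Discount per step: exp(-r*dt) = 0.988072
Stock lattice S(k, j) with j the centered position index:
  k=0: S(0,+0) = 49.7800
  k=1: S(1,-1) = 26.5124; S(1,+0) = 49.7800; S(1,+1) = 93.4675
  k=2: S(2,-2) = 14.1203; S(2,-1) = 26.5124; S(2,+0) = 49.7800; S(2,+1) = 93.4675; S(2,+2) = 175.4955
Terminal payoffs V(N, j) = max(K - S_T, 0):
  V(2,-2) = 37.899703; V(2,-1) = 25.507580; V(2,+0) = 2.240000; V(2,+1) = 0.000000; V(2,+2) = 0.000000
Backward induction: V(k, j) = exp(-r*dt) * [p_u * V(k+1, j+1) + p_m * V(k+1, j) + p_d * V(k+1, j-1)]
  V(1,-1) = exp(-r*dt) * [p_u*2.240000 + p_m*25.507580 + p_d*37.899703] = 24.926601
  V(1,+0) = exp(-r*dt) * [p_u*0.000000 + p_m*2.240000 + p_d*25.507580] = 6.759216
  V(1,+1) = exp(-r*dt) * [p_u*0.000000 + p_m*0.000000 + p_d*2.240000] = 0.463998
  V(0,+0) = exp(-r*dt) * [p_u*0.463998 + p_m*6.759216 + p_d*24.926601] = 9.672451

Answer: Price = V(0,0) = 9.6725


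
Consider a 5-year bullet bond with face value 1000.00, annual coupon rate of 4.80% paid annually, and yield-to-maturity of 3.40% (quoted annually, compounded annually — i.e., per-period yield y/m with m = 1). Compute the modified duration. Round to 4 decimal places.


Coupon per period c = face * coupon_rate / m = 48.000000
Periods per year m = 1; per-period yield y/m = 0.034000
Number of cashflows N = 5
Cashflows (t years, CF_t, discount factor 1/(1+y/m)^(m*t), PV):
  t = 1.0000: CF_t = 48.000000, DF = 0.967118, PV = 46.421663
  t = 2.0000: CF_t = 48.000000, DF = 0.935317, PV = 44.895226
  t = 3.0000: CF_t = 48.000000, DF = 0.904562, PV = 43.418980
  t = 4.0000: CF_t = 48.000000, DF = 0.874818, PV = 41.991277
  t = 5.0000: CF_t = 1048.000000, DF = 0.846052, PV = 886.663006
Price P = sum_t PV_t = 1063.390153
First compute Macaulay numerator sum_t t * PV_t:
  t * PV_t at t = 1.0000: 46.421663
  t * PV_t at t = 2.0000: 89.790452
  t * PV_t at t = 3.0000: 130.256941
  t * PV_t at t = 4.0000: 167.965108
  t * PV_t at t = 5.0000: 4433.315030
Macaulay duration D = 4867.749194 / 1063.390153 = 4.577576
Modified duration = D / (1 + y/m) = 4.577576 / (1 + 0.034000) = 4.427056

Answer: Modified duration = 4.4271
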